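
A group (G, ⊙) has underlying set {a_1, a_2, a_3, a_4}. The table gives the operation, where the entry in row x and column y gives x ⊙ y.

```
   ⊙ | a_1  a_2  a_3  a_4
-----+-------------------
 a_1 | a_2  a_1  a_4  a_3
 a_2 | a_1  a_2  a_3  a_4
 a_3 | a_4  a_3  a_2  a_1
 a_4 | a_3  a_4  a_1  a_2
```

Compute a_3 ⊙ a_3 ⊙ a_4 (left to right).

a_3 ⊙ a_3 = a_2
a_2 ⊙ a_4 = a_4
(Structurally, G here is isomorphic to the Klein four-group V_4.)

a_4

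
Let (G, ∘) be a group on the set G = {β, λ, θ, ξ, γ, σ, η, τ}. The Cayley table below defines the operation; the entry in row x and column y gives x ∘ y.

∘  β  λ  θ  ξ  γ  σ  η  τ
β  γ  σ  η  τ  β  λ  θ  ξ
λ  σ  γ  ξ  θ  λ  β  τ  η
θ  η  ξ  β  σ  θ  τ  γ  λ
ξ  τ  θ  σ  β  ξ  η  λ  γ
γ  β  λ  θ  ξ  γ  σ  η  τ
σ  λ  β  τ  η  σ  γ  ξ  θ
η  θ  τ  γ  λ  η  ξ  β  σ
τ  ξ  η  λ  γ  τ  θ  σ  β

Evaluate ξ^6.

β

ξ^1 = ξ
ξ^2 = ξ ∘ ξ = β
ξ^3 = β ∘ ξ = τ
ξ^4 = τ ∘ ξ = γ
ξ^5 = γ ∘ ξ = ξ
ξ^6 = ξ ∘ ξ = β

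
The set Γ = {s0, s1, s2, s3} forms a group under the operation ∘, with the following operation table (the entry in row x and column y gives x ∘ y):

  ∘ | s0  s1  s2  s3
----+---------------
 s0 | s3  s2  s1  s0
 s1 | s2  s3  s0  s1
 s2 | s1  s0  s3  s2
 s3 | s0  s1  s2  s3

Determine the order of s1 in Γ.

The identity element is s3 (its row matches the header).
s1^1 = s1
s1^2 = s1 ∘ s1 = s3
The first power of s1 equal to the identity is s1^2, so ord(s1) = 2.

2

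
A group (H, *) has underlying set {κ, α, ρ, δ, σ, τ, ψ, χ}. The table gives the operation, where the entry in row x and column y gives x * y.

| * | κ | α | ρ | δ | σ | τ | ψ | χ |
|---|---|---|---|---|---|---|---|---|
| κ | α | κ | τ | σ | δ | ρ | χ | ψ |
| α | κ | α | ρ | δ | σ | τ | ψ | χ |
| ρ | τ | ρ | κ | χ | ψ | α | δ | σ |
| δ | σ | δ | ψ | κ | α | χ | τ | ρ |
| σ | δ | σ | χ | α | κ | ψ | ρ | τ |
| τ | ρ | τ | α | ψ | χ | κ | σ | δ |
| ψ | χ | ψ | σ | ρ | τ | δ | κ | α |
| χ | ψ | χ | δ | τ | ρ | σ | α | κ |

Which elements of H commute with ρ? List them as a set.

Compare row ρ with column ρ entry by entry.
τ * ρ = α = ρ * τ, so τ commutes with ρ.
δ * ρ = ψ but ρ * δ = χ, so δ does not.
Collecting the elements that commute with ρ: C(ρ) = {α, κ, ρ, τ}.
(Structurally, H here is isomorphic to the quaternion group Q_8.)

{α, κ, ρ, τ}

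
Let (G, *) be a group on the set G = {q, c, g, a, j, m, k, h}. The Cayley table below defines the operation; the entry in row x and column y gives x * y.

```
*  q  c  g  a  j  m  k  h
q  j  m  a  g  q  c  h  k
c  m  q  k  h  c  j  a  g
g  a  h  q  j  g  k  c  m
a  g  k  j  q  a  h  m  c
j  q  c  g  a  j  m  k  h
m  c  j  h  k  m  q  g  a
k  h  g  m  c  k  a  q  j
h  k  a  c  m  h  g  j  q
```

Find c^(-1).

First locate the identity: row j matches the header, so j is the identity.
Scan row c for j: c * m = j. Hence c^(-1) = m.
(Structurally, G here is isomorphic to the quaternion group Q_8.)

m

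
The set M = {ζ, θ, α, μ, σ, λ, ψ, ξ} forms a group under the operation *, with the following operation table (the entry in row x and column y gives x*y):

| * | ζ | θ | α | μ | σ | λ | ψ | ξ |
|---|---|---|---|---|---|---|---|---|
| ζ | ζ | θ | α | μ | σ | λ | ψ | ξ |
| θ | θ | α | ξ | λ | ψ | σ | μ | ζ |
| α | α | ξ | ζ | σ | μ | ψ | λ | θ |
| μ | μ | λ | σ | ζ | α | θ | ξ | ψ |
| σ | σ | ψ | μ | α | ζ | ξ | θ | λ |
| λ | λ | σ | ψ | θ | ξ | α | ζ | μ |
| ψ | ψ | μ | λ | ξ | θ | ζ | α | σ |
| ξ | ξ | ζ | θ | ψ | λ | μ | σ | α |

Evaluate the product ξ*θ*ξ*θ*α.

α

ξ*θ = ζ
ζ*ξ = ξ
ξ*θ = ζ
ζ*α = α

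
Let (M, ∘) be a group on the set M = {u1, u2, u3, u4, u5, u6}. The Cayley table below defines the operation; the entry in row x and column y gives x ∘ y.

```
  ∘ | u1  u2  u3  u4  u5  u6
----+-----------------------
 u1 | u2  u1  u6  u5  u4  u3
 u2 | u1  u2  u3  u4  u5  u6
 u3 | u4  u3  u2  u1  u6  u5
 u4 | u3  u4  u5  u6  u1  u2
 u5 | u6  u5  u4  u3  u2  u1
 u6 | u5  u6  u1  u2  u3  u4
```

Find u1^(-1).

u1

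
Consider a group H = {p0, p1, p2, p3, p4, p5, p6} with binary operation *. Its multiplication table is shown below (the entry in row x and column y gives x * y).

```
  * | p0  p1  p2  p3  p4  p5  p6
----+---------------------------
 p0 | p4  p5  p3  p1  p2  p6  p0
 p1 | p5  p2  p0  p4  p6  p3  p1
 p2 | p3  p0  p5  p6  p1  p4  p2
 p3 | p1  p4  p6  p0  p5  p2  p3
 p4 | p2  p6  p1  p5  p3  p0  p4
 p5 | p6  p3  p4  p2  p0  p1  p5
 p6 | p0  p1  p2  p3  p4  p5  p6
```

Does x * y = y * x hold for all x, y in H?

Yes

Check whether the table is symmetric across its main diagonal.
Every entry (row x, col y) equals the entry (row y, col x), so H is abelian.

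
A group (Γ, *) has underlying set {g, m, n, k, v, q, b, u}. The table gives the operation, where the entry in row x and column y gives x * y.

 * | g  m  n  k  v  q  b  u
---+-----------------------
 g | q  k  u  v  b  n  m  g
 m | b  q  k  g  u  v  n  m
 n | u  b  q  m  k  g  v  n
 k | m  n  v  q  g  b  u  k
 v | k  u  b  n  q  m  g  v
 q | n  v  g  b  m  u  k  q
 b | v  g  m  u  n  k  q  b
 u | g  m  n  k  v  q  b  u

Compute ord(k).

4

The identity element is u (its row matches the header).
k^1 = k
k^2 = k * k = q
k^3 = q * k = b
k^4 = b * k = u
The first power of k equal to the identity is k^4, so ord(k) = 4.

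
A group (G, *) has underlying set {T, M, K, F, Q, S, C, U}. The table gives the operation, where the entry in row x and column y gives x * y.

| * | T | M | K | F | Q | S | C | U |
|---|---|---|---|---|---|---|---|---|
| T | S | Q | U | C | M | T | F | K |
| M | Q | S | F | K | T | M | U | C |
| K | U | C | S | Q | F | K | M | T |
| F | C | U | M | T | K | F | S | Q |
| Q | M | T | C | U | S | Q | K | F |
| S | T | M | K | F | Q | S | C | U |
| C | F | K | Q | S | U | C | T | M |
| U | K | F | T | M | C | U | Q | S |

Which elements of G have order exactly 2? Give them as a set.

Identity is S. Compute the order of each non-identity element by repeated multiplication:
  T: T → S  (order 2)
  M: M → S  (order 2)
  K: K → S  (order 2)
  F: F → T → C → S  (order 4)
  Q: Q → S  (order 2)
  C: C → T → F → S  (order 4)
  U: U → S  (order 2)
Elements of order 2: {K, M, Q, T, U}.

{K, M, Q, T, U}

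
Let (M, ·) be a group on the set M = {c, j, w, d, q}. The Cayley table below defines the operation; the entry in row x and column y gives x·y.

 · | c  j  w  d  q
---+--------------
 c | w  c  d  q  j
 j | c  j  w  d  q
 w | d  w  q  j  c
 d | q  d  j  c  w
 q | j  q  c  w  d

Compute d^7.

d^1 = d
d^2 = d·d = c
d^3 = c·d = q
d^4 = q·d = w
d^5 = w·d = j
d^6 = j·d = d
d^7 = d·d = c

c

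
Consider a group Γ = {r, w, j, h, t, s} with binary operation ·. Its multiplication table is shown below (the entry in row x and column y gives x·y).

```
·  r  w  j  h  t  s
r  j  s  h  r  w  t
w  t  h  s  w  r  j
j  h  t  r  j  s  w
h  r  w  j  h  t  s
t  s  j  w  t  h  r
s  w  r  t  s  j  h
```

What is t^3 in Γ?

t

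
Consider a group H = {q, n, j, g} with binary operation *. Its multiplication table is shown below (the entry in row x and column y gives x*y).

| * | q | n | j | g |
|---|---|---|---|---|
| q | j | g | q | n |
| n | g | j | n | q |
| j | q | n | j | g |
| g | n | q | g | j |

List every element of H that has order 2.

Identity is j. Compute the order of each non-identity element by repeated multiplication:
  q: q → j  (order 2)
  n: n → j  (order 2)
  g: g → j  (order 2)
Elements of order 2: {g, n, q}.

{g, n, q}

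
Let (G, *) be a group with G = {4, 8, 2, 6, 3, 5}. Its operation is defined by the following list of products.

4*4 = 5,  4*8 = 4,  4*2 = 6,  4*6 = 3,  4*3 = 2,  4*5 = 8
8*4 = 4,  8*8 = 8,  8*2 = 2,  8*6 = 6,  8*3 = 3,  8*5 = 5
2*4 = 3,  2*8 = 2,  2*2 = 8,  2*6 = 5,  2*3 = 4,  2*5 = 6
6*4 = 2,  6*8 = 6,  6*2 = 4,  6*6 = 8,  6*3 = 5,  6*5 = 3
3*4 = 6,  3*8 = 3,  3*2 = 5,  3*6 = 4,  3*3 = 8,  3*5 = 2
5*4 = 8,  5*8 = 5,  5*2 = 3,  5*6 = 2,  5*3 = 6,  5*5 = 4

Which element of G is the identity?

The identity e satisfies e*x = x for all x, so its row in the table reproduces the column headers.
Row 8 reads: 4, 8, 2, 6, 3, 5 — exactly the header order. So 8 is the identity.

8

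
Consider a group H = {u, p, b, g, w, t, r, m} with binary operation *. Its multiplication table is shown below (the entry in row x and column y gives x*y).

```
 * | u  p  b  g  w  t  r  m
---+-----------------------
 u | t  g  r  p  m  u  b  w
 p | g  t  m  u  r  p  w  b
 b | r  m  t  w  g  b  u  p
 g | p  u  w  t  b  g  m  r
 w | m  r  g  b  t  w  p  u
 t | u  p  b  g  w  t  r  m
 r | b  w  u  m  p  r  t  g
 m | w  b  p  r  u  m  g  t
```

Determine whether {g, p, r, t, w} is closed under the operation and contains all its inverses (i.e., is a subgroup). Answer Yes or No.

g*p = u, which is not in {g, p, r, t, w}.
The subset is not closed under *, so it is not a subgroup.

No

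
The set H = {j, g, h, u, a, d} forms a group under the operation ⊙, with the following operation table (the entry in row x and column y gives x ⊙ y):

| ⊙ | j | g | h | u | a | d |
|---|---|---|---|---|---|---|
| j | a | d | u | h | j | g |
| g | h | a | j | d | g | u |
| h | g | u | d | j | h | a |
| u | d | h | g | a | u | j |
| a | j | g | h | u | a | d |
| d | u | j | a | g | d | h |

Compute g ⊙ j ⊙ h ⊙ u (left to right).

g ⊙ j = h
h ⊙ h = d
d ⊙ u = g

g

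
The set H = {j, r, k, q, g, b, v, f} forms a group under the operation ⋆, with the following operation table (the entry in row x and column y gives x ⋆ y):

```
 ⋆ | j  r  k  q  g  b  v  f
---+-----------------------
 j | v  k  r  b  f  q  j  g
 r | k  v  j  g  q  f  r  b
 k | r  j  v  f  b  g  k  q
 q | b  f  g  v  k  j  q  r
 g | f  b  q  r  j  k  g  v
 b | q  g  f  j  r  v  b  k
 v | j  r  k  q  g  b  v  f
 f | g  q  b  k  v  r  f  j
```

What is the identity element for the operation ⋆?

v

The identity e satisfies e ⋆ x = x for all x, so its row in the table reproduces the column headers.
Row v reads: j, r, k, q, g, b, v, f — exactly the header order. So v is the identity.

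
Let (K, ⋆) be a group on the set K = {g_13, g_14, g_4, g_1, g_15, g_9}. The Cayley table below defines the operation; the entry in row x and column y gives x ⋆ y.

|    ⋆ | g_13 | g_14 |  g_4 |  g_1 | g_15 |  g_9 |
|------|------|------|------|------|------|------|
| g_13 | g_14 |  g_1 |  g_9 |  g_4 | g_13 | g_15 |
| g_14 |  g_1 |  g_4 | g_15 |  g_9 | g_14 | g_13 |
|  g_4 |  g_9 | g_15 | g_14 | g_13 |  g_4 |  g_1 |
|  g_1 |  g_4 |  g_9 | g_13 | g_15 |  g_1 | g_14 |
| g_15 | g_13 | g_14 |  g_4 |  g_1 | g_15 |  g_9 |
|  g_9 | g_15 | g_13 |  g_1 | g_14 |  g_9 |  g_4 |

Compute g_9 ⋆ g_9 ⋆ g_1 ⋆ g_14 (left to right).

g_9 ⋆ g_9 = g_4
g_4 ⋆ g_1 = g_13
g_13 ⋆ g_14 = g_1

g_1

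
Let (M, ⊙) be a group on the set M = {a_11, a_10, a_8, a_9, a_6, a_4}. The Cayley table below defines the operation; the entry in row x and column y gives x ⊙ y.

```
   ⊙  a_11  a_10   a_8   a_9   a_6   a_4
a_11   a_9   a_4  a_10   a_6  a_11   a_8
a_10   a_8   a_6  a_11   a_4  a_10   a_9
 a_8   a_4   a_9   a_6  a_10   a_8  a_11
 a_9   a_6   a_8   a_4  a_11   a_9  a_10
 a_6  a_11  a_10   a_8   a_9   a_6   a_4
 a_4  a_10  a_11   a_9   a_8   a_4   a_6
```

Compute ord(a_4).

The identity element is a_6 (its row matches the header).
a_4^1 = a_4
a_4^2 = a_4 ⊙ a_4 = a_6
The first power of a_4 equal to the identity is a_4^2, so ord(a_4) = 2.

2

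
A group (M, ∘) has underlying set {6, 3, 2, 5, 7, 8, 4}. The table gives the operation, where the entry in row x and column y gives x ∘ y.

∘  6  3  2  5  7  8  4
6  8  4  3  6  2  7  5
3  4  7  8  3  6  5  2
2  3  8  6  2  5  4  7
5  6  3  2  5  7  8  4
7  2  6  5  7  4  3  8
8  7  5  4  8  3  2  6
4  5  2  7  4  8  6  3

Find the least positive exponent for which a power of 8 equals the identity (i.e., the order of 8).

The identity element is 5 (its row matches the header).
8^1 = 8
8^2 = 8 ∘ 8 = 2
8^3 = 2 ∘ 8 = 4
8^4 = 4 ∘ 8 = 6
8^5 = 6 ∘ 8 = 7
8^6 = 7 ∘ 8 = 3
8^7 = 3 ∘ 8 = 5
The first power of 8 equal to the identity is 8^7, so ord(8) = 7.
(Structurally, M here is isomorphic to the cyclic group Z_7.)

7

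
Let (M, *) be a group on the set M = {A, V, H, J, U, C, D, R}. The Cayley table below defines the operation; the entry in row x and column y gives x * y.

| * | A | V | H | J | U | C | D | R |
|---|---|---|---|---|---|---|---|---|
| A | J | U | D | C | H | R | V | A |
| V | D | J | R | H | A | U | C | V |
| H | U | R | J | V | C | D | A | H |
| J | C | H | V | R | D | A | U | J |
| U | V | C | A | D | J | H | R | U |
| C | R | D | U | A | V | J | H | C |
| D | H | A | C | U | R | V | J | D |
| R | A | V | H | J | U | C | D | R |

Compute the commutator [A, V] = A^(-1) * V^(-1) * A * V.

Identity is R; from the table A^(-1) = C and V^(-1) = H.
C * H = U
U * A = V
V * V = J

J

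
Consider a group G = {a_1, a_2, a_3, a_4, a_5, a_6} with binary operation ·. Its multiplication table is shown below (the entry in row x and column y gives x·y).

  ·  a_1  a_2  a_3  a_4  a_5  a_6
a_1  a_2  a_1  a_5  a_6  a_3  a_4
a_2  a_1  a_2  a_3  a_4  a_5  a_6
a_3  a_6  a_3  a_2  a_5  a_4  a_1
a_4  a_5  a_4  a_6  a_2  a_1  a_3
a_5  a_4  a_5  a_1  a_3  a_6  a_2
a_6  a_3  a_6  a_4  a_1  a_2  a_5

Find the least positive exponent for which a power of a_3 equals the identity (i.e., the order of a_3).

2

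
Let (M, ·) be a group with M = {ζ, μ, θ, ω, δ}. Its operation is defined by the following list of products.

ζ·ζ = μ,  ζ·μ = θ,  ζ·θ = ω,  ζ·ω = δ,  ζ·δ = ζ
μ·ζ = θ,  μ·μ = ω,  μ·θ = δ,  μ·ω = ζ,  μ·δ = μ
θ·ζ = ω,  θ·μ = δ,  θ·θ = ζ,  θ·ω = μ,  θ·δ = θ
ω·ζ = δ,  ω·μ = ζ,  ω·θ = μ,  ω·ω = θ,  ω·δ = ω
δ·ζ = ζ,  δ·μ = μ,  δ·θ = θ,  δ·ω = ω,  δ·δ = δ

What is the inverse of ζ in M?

ω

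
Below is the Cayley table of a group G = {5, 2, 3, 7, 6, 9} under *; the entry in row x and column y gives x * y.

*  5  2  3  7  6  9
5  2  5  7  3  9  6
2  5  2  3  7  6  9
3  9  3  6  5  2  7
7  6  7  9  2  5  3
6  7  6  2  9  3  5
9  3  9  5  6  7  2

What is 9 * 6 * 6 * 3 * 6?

9 * 6 = 7
7 * 6 = 5
5 * 3 = 7
7 * 6 = 5

5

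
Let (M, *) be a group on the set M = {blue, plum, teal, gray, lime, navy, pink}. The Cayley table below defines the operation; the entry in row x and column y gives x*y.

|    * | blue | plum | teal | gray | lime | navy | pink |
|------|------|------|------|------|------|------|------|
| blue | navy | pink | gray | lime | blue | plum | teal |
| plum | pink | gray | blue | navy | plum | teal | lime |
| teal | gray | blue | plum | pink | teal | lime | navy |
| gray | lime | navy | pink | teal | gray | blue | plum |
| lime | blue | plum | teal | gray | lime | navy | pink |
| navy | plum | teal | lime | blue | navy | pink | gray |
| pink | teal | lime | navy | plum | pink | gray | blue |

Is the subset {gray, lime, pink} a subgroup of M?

No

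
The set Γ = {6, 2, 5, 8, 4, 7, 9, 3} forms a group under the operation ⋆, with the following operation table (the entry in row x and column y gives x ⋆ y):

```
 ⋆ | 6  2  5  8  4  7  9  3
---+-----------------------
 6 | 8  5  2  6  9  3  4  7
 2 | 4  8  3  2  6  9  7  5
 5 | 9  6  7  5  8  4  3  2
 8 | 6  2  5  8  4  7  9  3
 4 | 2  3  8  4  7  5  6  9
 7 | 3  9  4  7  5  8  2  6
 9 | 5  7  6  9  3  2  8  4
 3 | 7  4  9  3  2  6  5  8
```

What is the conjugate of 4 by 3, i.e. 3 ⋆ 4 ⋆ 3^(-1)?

5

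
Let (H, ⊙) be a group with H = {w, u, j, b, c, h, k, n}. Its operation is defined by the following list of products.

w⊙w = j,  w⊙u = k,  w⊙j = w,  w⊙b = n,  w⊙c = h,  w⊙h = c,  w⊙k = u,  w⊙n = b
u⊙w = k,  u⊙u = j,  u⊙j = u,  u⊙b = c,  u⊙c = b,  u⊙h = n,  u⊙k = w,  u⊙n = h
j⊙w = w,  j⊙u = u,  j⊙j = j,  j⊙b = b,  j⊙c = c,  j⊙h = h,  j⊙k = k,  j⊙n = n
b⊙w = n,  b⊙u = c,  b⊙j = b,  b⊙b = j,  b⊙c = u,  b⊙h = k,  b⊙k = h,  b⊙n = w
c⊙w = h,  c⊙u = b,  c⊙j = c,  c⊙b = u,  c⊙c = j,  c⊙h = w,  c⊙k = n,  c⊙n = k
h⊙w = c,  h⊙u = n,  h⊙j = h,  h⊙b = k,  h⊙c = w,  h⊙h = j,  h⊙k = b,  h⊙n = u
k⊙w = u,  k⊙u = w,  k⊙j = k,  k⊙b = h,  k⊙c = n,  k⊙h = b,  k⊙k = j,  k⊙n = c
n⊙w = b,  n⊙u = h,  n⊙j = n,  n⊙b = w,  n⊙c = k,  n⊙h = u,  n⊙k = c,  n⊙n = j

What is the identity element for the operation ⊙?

j

The identity e satisfies e ⊙ x = x for all x, so its row in the table reproduces the column headers.
Row j reads: w, u, j, b, c, h, k, n — exactly the header order. So j is the identity.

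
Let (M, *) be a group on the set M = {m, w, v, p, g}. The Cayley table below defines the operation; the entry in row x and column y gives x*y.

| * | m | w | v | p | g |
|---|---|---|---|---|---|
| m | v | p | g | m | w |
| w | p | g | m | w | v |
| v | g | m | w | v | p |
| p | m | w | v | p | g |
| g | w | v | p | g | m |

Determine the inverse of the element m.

First locate the identity: row p matches the header, so p is the identity.
Scan row m for p: m*w = p. Hence m^(-1) = w.
(Structurally, M here is isomorphic to the cyclic group Z_5.)

w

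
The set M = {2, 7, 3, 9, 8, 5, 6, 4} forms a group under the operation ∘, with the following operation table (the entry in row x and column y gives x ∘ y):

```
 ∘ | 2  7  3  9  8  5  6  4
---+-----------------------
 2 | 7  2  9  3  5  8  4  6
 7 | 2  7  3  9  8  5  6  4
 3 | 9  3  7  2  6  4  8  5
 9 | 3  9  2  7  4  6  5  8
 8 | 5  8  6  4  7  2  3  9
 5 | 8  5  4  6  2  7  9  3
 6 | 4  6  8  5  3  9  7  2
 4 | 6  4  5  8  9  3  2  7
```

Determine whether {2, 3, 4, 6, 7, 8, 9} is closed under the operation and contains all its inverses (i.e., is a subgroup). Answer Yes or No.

No

6 ∘ 9 = 5, which is not in {2, 3, 4, 6, 7, 8, 9}.
The subset is not closed under ∘, so it is not a subgroup.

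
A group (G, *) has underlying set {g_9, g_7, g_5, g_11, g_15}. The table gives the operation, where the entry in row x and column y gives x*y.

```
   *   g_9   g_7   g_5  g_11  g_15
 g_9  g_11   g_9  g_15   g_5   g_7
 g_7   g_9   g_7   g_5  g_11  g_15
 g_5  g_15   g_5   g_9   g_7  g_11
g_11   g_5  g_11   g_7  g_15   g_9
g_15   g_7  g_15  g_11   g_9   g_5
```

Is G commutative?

Yes

Check whether the table is symmetric across its main diagonal.
Every entry (row x, col y) equals the entry (row y, col x), so G is abelian.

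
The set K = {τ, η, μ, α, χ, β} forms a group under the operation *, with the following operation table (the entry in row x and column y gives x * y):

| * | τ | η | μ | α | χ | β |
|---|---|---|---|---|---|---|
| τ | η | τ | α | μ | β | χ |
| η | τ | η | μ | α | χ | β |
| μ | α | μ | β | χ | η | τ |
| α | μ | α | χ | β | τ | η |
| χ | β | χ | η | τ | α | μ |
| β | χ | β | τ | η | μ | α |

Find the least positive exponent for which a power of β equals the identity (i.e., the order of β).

The identity element is η (its row matches the header).
β^1 = β
β^2 = β * β = α
β^3 = α * β = η
The first power of β equal to the identity is β^3, so ord(β) = 3.

3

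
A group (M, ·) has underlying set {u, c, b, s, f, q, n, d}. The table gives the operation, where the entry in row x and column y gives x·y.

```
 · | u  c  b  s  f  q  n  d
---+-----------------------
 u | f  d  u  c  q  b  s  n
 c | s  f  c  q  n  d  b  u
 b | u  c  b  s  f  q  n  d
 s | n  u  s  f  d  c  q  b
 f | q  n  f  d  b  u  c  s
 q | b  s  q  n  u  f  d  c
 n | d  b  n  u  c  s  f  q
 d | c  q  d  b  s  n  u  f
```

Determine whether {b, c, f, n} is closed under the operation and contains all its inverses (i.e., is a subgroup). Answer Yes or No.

Yes

{b, c, f, n} contains the identity b.
Checking products: every product of two elements of {b, c, f, n} (read from the table) lies in {b, c, f, n}, so the set is closed.
In a finite group, a nonempty closed subset is a subgroup. So {b, c, f, n} ≤ M.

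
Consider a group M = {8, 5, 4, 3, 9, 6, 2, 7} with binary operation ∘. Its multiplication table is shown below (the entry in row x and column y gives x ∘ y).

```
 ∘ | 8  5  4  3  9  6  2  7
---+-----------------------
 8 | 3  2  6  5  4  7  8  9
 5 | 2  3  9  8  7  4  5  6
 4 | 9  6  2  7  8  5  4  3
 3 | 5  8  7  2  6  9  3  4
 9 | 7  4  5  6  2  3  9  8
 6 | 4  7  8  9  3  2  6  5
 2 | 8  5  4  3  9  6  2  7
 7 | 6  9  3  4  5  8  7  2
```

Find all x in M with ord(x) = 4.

Identity is 2. Compute the order of each non-identity element by repeated multiplication:
  8: 8 → 3 → 5 → 2  (order 4)
  5: 5 → 3 → 8 → 2  (order 4)
  4: 4 → 2  (order 2)
  3: 3 → 2  (order 2)
  9: 9 → 2  (order 2)
  6: 6 → 2  (order 2)
  7: 7 → 2  (order 2)
Elements of order 4: {5, 8}.

{5, 8}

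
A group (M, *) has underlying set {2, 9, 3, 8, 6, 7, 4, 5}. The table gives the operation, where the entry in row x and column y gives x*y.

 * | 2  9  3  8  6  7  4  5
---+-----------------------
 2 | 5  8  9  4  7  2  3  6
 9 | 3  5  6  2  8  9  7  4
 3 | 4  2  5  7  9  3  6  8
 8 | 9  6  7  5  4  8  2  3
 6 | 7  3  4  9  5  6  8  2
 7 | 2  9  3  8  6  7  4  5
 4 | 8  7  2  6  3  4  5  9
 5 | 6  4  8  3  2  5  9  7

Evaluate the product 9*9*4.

9

9*9 = 5
5*4 = 9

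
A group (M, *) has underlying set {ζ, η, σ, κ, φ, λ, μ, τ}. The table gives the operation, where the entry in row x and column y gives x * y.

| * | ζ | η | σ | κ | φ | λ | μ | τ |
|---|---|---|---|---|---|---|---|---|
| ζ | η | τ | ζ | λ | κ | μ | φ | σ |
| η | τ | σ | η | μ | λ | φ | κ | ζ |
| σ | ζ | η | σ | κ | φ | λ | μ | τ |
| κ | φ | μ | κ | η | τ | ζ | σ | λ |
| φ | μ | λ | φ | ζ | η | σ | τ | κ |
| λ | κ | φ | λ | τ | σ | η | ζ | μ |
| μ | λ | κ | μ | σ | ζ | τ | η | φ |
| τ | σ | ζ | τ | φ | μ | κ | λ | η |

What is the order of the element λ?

The identity element is σ (its row matches the header).
λ^1 = λ
λ^2 = λ * λ = η
λ^3 = η * λ = φ
λ^4 = φ * λ = σ
The first power of λ equal to the identity is λ^4, so ord(λ) = 4.
(Structurally, M here is isomorphic to the quaternion group Q_8.)

4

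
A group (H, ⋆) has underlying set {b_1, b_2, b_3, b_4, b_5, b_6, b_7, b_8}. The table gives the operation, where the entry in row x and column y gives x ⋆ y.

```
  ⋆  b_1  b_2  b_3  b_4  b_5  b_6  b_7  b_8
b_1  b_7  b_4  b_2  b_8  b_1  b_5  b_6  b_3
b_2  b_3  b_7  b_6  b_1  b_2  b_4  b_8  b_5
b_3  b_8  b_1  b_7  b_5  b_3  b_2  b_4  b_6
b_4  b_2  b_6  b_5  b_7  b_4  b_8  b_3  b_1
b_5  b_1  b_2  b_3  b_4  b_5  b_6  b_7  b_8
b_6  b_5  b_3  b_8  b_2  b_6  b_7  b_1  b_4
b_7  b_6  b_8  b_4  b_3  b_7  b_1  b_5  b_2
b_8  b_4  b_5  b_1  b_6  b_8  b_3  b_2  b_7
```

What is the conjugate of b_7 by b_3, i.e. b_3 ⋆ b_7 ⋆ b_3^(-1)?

The identity is b_5. In row b_3, the entry b_5 sits in column b_4, so b_3^(-1) = b_4.
b_3 ⋆ b_7 = b_4
b_4 ⋆ b_4 = b_7
(Structurally, H here is isomorphic to the quaternion group Q_8.)

b_7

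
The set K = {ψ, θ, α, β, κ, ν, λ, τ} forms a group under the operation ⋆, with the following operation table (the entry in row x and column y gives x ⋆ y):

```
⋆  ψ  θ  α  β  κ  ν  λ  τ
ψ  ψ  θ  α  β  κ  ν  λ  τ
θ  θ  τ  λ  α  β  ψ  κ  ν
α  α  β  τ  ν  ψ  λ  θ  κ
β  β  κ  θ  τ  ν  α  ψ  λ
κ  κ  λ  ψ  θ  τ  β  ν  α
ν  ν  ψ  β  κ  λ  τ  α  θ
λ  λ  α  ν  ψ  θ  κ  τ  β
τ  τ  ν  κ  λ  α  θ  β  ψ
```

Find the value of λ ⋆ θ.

α

Read row λ, column θ: λ ⋆ θ = α.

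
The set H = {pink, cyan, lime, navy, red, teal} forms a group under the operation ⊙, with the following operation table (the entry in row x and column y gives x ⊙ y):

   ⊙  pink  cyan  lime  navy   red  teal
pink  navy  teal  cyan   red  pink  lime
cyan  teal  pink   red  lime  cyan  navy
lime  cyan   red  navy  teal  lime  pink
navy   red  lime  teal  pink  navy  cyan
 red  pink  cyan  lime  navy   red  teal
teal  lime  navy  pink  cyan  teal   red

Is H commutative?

Check whether the table is symmetric across its main diagonal.
Every entry (row x, col y) equals the entry (row y, col x), so H is abelian.

Yes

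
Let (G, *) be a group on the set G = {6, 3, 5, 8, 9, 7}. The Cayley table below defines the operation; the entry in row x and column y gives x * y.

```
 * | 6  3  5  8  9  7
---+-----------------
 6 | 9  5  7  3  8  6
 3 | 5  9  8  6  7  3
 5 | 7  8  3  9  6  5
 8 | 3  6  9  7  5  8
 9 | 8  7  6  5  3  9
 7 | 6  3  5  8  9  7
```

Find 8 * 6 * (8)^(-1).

The identity is 7. In row 8, the entry 7 sits in column 8, so 8^(-1) = 8.
8 * 6 = 3
3 * 8 = 6
(Structurally, G here is isomorphic to the cyclic group Z_6.)

6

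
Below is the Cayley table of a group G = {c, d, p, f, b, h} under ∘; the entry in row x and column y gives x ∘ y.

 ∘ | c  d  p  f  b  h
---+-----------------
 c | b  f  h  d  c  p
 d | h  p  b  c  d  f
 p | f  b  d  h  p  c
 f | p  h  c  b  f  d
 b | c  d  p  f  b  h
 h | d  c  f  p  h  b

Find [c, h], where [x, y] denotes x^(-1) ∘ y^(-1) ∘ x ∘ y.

d

Identity is b; from the table c^(-1) = c and h^(-1) = h.
c ∘ h = p
p ∘ c = f
f ∘ h = d
(Structurally, G here is isomorphic to the symmetric group S_3.)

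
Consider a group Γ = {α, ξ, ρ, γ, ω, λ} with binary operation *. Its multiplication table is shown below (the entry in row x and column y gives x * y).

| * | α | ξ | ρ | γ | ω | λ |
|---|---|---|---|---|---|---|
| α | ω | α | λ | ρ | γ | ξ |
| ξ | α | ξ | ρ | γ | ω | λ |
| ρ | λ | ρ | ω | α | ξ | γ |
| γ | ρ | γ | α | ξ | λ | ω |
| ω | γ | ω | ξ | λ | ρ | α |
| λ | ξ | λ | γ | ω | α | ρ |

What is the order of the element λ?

6

The identity element is ξ (its row matches the header).
λ^1 = λ
λ^2 = λ * λ = ρ
λ^3 = ρ * λ = γ
λ^4 = γ * λ = ω
λ^5 = ω * λ = α
λ^6 = α * λ = ξ
The first power of λ equal to the identity is λ^6, so ord(λ) = 6.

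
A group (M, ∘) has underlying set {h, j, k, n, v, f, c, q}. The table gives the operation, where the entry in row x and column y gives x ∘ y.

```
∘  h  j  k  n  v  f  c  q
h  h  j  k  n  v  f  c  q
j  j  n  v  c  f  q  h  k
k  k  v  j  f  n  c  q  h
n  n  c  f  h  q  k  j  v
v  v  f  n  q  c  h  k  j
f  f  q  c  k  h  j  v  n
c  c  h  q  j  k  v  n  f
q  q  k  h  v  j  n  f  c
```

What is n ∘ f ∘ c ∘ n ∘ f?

h

n ∘ f = k
k ∘ c = q
q ∘ n = v
v ∘ f = h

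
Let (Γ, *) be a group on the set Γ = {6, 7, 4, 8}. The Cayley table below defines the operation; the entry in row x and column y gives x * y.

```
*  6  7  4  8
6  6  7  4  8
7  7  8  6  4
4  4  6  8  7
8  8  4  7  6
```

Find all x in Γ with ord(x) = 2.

{8}

Identity is 6. Compute the order of each non-identity element by repeated multiplication:
  7: 7 → 8 → 4 → 6  (order 4)
  4: 4 → 8 → 7 → 6  (order 4)
  8: 8 → 6  (order 2)
Elements of order 2: {8}.
(Structurally, Γ here is isomorphic to the cyclic group Z_4.)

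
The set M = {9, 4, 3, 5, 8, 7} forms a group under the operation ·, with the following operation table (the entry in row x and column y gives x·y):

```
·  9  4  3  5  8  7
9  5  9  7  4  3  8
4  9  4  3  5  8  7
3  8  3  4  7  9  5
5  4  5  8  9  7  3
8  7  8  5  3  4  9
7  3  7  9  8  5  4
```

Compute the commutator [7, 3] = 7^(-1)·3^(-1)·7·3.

Identity is 4; from the table 7^(-1) = 7 and 3^(-1) = 3.
7·3 = 9
9·7 = 8
8·3 = 5

5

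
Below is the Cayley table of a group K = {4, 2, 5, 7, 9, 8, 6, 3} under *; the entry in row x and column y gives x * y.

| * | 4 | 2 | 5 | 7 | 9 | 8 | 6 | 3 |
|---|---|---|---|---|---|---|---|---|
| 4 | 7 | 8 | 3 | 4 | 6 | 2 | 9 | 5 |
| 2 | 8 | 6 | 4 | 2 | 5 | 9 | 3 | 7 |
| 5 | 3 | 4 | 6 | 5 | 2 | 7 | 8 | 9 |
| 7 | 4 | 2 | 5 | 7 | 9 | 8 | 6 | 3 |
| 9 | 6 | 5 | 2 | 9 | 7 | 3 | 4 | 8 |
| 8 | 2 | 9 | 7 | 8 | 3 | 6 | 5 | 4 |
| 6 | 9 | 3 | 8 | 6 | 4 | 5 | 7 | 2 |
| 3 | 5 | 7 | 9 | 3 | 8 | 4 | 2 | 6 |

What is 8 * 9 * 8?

8 * 9 = 3
3 * 8 = 4

4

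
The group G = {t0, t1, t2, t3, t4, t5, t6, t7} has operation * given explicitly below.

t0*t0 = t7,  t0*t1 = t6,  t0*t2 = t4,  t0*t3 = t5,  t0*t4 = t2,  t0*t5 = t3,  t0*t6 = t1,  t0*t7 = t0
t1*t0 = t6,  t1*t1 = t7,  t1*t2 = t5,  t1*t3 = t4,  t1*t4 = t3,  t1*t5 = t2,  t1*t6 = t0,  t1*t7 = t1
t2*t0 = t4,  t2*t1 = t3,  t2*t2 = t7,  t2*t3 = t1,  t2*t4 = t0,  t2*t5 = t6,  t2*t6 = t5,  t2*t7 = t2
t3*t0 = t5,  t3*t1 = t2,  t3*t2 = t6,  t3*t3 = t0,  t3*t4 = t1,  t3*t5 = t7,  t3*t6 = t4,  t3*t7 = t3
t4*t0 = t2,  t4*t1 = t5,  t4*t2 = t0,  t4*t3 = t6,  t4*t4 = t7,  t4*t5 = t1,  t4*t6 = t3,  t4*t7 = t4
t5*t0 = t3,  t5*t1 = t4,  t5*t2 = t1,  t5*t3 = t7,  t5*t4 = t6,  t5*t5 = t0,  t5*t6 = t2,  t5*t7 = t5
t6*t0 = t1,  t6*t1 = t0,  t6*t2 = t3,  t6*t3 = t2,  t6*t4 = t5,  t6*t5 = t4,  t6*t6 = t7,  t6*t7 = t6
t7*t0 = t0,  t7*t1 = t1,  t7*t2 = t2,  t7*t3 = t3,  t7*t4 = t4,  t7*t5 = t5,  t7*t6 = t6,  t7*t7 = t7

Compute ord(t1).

The identity element is t7 (its row matches the header).
t1^1 = t1
t1^2 = t1*t1 = t7
The first power of t1 equal to the identity is t1^2, so ord(t1) = 2.

2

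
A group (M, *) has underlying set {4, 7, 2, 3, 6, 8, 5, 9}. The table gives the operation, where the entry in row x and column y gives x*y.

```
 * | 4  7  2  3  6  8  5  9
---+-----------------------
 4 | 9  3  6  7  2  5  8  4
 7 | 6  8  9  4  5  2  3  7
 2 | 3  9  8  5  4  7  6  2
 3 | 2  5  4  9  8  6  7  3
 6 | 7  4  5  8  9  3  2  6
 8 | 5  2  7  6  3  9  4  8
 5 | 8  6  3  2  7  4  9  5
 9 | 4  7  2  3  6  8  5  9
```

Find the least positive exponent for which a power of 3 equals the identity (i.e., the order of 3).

2

The identity element is 9 (its row matches the header).
3^1 = 3
3^2 = 3*3 = 9
The first power of 3 equal to the identity is 3^2, so ord(3) = 2.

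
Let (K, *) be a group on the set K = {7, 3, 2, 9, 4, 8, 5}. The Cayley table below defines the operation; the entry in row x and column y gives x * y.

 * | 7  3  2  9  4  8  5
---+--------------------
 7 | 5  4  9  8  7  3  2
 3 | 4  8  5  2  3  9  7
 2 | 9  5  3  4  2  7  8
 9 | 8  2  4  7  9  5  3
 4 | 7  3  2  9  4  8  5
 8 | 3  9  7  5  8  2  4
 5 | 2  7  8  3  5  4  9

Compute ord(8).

7

The identity element is 4 (its row matches the header).
8^1 = 8
8^2 = 8 * 8 = 2
8^3 = 2 * 8 = 7
8^4 = 7 * 8 = 3
8^5 = 3 * 8 = 9
8^6 = 9 * 8 = 5
8^7 = 5 * 8 = 4
The first power of 8 equal to the identity is 8^7, so ord(8) = 7.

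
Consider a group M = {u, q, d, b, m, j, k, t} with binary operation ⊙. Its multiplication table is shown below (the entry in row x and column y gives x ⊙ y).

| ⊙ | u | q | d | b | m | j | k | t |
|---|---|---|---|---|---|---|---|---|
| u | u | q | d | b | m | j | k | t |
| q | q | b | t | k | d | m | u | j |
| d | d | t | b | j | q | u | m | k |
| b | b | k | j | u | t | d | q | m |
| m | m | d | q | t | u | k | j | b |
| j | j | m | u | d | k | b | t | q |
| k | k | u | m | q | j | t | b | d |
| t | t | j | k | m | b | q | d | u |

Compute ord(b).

2

The identity element is u (its row matches the header).
b^1 = b
b^2 = b ⊙ b = u
The first power of b equal to the identity is b^2, so ord(b) = 2.
(Structurally, M here is isomorphic to Z_2 x Z_4.)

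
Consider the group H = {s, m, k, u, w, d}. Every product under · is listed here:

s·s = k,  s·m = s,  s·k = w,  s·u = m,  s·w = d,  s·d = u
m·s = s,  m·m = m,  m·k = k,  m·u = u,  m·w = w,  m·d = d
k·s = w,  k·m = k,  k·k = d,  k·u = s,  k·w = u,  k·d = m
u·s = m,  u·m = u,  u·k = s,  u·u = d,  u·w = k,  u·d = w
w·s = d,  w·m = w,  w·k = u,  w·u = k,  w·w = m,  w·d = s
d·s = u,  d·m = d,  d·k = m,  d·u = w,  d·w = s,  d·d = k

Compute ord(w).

The identity element is m (its row matches the header).
w^1 = w
w^2 = w·w = m
The first power of w equal to the identity is w^2, so ord(w) = 2.

2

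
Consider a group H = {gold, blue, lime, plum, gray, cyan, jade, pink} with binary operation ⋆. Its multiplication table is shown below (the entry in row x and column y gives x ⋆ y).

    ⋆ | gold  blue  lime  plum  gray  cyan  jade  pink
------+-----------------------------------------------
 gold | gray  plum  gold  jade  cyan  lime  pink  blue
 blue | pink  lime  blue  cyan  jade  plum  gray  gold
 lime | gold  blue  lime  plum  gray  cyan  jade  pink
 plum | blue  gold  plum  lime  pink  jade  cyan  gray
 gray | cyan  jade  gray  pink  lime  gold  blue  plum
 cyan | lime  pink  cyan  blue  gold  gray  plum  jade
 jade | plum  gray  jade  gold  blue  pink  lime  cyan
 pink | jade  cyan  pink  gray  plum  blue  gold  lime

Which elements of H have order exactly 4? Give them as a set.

Identity is lime. Compute the order of each non-identity element by repeated multiplication:
  gold: gold → gray → cyan → lime  (order 4)
  blue: blue → lime  (order 2)
  plum: plum → lime  (order 2)
  gray: gray → lime  (order 2)
  cyan: cyan → gray → gold → lime  (order 4)
  jade: jade → lime  (order 2)
  pink: pink → lime  (order 2)
Elements of order 4: {cyan, gold}.

{cyan, gold}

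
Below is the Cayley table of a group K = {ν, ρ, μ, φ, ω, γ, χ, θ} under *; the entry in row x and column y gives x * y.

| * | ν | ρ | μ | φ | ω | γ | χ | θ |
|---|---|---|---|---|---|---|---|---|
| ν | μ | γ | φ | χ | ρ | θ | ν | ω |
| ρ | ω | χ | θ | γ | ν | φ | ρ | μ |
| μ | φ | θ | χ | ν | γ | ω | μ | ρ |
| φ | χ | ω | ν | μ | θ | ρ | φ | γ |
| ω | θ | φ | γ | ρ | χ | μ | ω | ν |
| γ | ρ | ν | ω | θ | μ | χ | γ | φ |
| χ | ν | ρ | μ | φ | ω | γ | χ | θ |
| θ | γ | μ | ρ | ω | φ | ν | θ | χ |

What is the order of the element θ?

2

The identity element is χ (its row matches the header).
θ^1 = θ
θ^2 = θ * θ = χ
The first power of θ equal to the identity is θ^2, so ord(θ) = 2.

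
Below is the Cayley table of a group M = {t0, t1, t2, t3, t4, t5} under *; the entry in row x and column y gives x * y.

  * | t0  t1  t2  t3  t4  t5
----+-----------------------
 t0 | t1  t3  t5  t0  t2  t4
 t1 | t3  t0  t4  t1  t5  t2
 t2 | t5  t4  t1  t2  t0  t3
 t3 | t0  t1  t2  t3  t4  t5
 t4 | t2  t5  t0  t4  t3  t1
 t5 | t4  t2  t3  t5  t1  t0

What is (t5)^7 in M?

t5

t5^1 = t5
t5^2 = t5 * t5 = t0
t5^3 = t0 * t5 = t4
t5^4 = t4 * t5 = t1
t5^5 = t1 * t5 = t2
t5^6 = t2 * t5 = t3
t5^7 = t3 * t5 = t5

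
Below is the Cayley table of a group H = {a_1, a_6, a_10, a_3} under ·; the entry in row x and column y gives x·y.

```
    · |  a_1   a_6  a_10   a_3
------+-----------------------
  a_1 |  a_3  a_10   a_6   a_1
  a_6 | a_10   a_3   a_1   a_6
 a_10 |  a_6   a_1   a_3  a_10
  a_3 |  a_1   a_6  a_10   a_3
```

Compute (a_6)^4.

a_3

a_6^1 = a_6
a_6^2 = a_6·a_6 = a_3
a_6^3 = a_3·a_6 = a_6
a_6^4 = a_6·a_6 = a_3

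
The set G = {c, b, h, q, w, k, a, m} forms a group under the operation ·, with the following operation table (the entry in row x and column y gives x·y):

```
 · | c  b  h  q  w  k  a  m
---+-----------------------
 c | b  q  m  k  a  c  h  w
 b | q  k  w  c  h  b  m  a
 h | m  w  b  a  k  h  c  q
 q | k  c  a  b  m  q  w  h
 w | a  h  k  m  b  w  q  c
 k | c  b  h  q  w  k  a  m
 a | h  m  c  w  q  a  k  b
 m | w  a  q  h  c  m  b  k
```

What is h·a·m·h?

k

h·a = c
c·m = w
w·h = k
(Structurally, G here is isomorphic to Z_2 x Z_4.)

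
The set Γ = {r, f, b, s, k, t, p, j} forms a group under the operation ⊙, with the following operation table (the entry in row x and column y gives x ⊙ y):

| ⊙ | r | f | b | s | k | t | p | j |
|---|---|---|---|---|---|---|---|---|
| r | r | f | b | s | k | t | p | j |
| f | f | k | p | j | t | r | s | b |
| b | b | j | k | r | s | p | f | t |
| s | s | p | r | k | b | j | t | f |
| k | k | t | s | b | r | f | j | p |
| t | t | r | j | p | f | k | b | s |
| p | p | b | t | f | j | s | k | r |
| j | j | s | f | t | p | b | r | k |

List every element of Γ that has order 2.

{k}

Identity is r. Compute the order of each non-identity element by repeated multiplication:
  f: f → k → t → r  (order 4)
  b: b → k → s → r  (order 4)
  s: s → k → b → r  (order 4)
  k: k → r  (order 2)
  t: t → k → f → r  (order 4)
  p: p → k → j → r  (order 4)
  j: j → k → p → r  (order 4)
Elements of order 2: {k}.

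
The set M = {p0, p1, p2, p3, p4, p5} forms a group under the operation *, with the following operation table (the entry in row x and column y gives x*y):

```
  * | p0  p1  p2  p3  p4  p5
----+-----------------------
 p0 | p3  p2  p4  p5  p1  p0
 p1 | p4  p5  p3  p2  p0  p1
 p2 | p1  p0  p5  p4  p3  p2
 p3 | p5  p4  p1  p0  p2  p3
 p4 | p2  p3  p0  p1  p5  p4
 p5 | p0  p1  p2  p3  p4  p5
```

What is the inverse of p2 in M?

p2

First locate the identity: row p5 matches the header, so p5 is the identity.
Scan row p2 for p5: p2*p2 = p5. Hence p2^(-1) = p2.
(Structurally, M here is isomorphic to the symmetric group S_3.)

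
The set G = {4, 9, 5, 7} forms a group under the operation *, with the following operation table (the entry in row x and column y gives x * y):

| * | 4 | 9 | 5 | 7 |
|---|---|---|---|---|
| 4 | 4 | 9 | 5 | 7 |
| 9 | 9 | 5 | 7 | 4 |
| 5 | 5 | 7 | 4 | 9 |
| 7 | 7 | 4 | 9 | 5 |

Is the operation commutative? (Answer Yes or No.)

Check whether the table is symmetric across its main diagonal.
Every entry (row x, col y) equals the entry (row y, col x), so G is abelian.

Yes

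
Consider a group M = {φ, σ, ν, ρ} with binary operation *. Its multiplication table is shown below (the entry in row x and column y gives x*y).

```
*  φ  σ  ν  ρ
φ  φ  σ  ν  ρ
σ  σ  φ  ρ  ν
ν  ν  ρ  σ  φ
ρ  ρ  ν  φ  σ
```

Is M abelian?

Check whether the table is symmetric across its main diagonal.
Every entry (row x, col y) equals the entry (row y, col x), so M is abelian.
(In fact M ≅ the cyclic group Z_4.)

Yes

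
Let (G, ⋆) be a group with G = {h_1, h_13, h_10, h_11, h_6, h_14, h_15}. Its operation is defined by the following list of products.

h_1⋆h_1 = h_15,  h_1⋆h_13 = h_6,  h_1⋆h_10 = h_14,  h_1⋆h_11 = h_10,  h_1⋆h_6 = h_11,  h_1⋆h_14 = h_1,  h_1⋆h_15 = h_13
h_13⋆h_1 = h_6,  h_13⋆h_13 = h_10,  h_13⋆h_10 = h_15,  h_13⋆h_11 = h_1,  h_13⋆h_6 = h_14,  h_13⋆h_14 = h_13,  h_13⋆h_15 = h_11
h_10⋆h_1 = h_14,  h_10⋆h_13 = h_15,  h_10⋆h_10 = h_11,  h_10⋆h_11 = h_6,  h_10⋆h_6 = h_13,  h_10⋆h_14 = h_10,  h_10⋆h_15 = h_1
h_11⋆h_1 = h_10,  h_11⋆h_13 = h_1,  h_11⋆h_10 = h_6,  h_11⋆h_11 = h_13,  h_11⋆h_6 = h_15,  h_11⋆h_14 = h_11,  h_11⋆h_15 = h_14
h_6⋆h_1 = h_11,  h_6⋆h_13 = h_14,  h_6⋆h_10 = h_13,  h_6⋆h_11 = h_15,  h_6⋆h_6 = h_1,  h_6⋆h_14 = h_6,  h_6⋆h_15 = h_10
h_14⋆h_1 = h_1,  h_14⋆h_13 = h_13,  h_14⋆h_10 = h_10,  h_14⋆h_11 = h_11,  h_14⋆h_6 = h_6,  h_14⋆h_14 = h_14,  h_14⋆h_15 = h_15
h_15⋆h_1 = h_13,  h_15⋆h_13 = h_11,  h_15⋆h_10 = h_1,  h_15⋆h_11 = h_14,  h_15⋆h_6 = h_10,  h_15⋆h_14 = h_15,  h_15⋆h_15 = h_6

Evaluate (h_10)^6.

h_10^1 = h_10
h_10^2 = h_10 ⋆ h_10 = h_11
h_10^3 = h_11 ⋆ h_10 = h_6
h_10^4 = h_6 ⋆ h_10 = h_13
h_10^5 = h_13 ⋆ h_10 = h_15
h_10^6 = h_15 ⋆ h_10 = h_1

h_1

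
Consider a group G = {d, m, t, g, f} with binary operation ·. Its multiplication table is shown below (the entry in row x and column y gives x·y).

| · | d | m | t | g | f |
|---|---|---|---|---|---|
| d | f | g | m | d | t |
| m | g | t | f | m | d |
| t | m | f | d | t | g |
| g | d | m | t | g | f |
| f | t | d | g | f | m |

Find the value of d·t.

m

Read row d, column t: d·t = m.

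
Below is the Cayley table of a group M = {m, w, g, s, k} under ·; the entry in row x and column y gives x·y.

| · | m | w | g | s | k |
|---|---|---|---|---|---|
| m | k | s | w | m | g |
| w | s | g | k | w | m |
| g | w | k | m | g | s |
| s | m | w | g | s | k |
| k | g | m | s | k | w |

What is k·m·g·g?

w

k·m = g
g·g = m
m·g = w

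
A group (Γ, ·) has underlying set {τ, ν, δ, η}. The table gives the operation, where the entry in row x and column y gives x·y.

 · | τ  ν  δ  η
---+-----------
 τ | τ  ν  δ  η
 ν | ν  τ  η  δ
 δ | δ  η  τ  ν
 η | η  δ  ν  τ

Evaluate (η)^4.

τ

η^1 = η
η^2 = η·η = τ
η^3 = τ·η = η
η^4 = η·η = τ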